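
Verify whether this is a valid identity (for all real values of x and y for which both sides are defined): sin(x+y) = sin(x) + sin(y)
No, this is NOT an identity.

Claim: sin(x+y) = sin(x) + sin(y).
Test a specific point where both sides are defined: x = -π/2, y = π.
LHS = sin(x+y) ≈ 1.0000
RHS = sin(x) + sin(y) ≈ -1.0000
Since 1.0000 ≠ -1.0000, the equation fails at this point, so it cannot hold for all real values of x and y for which both sides are defined.
The correct expansion is sin(x+y) = sin(x)cos(y) + cos(x)sin(y); sine is not additive.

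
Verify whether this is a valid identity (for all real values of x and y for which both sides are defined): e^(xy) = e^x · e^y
Claim: e^(xy) = e^x · e^y.
Test a specific point where both sides are defined: x = 5, y = 3/2.
LHS = e^(xy) ≈ 1808.0424
RHS = e^x · e^y ≈ 665.1416
Since 1808.0424 ≠ 665.1416, the equation fails at this point, so it cannot hold for all real values of x and y for which both sides are defined.
e^x · e^y = e^(x+y), not e^(xy).

Conclusion: No, this is NOT an identity.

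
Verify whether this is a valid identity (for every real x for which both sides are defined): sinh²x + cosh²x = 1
No, this is NOT an identity.

Claim: sinh²x + cosh²x = 1.
Test a specific point where both sides are defined: x = 4.
LHS = sinh²x + cosh²x ≈ 1490.4792
RHS = 1 ≈ 1.0000
Since 1490.4792 ≠ 1.0000, the equation fails at this point, so it cannot hold for every real x for which both sides are defined.
The correct hyperbolic identity is cosh²x - sinh²x = 1 (a difference); the sum sinh²x + cosh²x equals cosh(2x).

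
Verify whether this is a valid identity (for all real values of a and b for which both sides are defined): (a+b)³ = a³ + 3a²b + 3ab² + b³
Yes, this is an identity.

Claim: (a+b)³ = a³ + 3a²b + 3ab² + b³.
Reasoning: (a+b)³ = (a+b)(a+b)² = (a+b)(a² + 2ab + b²) = a³ + 2a²b + ab² + a²b + 2ab² + b³ = a³ + 3a²b + 3ab² + b³.
So the two sides agree for all real values of a and b for which both sides are defined.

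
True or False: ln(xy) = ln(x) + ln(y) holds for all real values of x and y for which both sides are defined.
Claim: ln(xy) = ln(x) + ln(y).
Reasoning: Both sides are simultaneously defined only when x, y > 0. Write x = e^p, y = e^q (p = ln x, q = ln y). Then xy = e^p · e^q = e^(p+q), so ln(xy) = p + q = ln(x) + ln(y).
So the two sides agree for all real values of x and y for which both sides are defined.

Conclusion: True.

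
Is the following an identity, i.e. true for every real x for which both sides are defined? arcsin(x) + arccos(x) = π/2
Yes, this is an identity.

Claim: arcsin(x) + arccos(x) = π/2.
Reasoning: Both sides are defined for -1 ≤ x ≤ 1. Let θ = arcsin(x), so sin θ = x and θ ∈ [-π/2, π/2]. Then cos(π/2 - θ) = sin θ = x and π/2 - θ ∈ [0, π], which is exactly the range of arccos, so arccos(x) = π/2 - θ. Adding: arcsin(x) + arccos(x) = θ + (π/2 - θ) = π/2.
So the two sides agree for every real x for which both sides are defined.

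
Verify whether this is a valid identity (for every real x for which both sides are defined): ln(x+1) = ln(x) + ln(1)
Claim: ln(x+1) = ln(x) + ln(1).
Test a specific point where both sides are defined: x = 5.
LHS = ln(x+1) ≈ 1.7918
RHS = ln(x) + ln(1) ≈ 1.6094
Since 1.7918 ≠ 1.6094, the equation fails at this point, so it cannot hold for every real x for which both sides are defined.
ln(1) = 0, so the right side is just ln(x), which differs from ln(x+1).

Conclusion: No, this is NOT an identity.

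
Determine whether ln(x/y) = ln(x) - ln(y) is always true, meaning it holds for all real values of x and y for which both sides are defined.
Claim: ln(x/y) = ln(x) - ln(y).
Reasoning: Both sides are simultaneously defined only when x, y > 0. Write x = e^p, y = e^q. Then x/y = e^(p-q), so ln(x/y) = p - q = ln(x) - ln(y).
So the two sides agree for all real values of x and y for which both sides are defined.

Conclusion: Yes, this is an identity.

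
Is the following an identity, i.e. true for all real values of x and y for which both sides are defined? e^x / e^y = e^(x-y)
Claim: e^x / e^y = e^(x-y).
Reasoning: 1/e^y = e^(-y), so e^x / e^y = e^x · e^(-y) = e^(x + (-y)) = e^(x-y) by the product rule for exponents.
So the two sides agree for all real values of x and y for which both sides are defined.

Conclusion: Yes, this is an identity.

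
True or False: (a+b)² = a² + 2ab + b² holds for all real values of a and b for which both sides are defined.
Claim: (a+b)² = a² + 2ab + b².
Reasoning: Expand: (a+b)² = (a+b)(a+b) = a·a + a·b + b·a + b·b = a² + 2ab + b².
So the two sides agree for all real values of a and b for which both sides are defined.

Conclusion: True.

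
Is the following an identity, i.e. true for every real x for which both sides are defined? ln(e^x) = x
Yes, this is an identity.

Claim: ln(e^x) = x.
Reasoning: ln is the inverse of the exponential: ln(e^x) asks for the exponent p with e^p = e^x, and since e^p is one-to-one that exponent is p = x.
So the two sides agree for every real x for which both sides are defined.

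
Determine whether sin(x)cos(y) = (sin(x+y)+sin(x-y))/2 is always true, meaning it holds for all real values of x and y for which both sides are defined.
Claim: sin(x)cos(y) = (sin(x+y)+sin(x-y))/2.
Reasoning: sin(x+y) = sin(x)cos(y) + cos(x)sin(y) and sin(x-y) = sin(x)cos(y) - cos(x)sin(y). Adding, sin(x+y) + sin(x-y) = 2sin(x)cos(y); divide by 2.
So the two sides agree for all real values of x and y for which both sides are defined.

Conclusion: Yes, this is an identity.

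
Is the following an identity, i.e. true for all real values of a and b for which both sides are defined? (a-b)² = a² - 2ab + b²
Claim: (a-b)² = a² - 2ab + b².
Reasoning: Expand: (a-b)² = (a-b)(a-b) = a·a - a·b - b·a + b·b = a² - 2ab + b².
So the two sides agree for all real values of a and b for which both sides are defined.

Conclusion: Yes, this is an identity.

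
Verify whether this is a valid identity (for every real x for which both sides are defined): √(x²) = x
No, this is NOT an identity.

Claim: √(x²) = x.
Test a specific point where both sides are defined: x = -3.
LHS = √(x²) ≈ 3.0000
RHS = x ≈ -3.0000
Since 3.0000 ≠ -3.0000, the equation fails at this point, so it cannot hold for every real x for which both sides are defined.
√(x²) = |x|, which differs from x whenever x < 0 (both sides are defined for every real x).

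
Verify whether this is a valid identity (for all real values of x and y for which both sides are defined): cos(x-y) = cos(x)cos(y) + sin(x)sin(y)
Claim: cos(x-y) = cos(x)cos(y) + sin(x)sin(y).
Reasoning: Replace y by -y in cos(x+y) = cos(x)cos(y) - sin(x)sin(y) and use cos(-y) = cos(y), sin(-y) = -sin(y): cos(x-y) = cos(x)cos(y) + sin(x)sin(y).
So the two sides agree for all real values of x and y for which both sides are defined.

Conclusion: Yes, this is an identity.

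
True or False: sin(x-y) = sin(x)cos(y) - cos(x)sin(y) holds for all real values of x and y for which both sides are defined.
Claim: sin(x-y) = sin(x)cos(y) - cos(x)sin(y).
Reasoning: Replace y by -y in sin(x+y) = sin(x)cos(y) + cos(x)sin(y) and use cos(-y) = cos(y), sin(-y) = -sin(y): sin(x-y) = sin(x)cos(y) - cos(x)sin(y).
So the two sides agree for all real values of x and y for which both sides are defined.

Conclusion: True.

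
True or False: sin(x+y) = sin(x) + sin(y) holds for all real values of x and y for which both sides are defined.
Claim: sin(x+y) = sin(x) + sin(y).
Test a specific point where both sides are defined: x = π/4, y = 2π/3.
LHS = sin(x+y) ≈ 0.2588
RHS = sin(x) + sin(y) ≈ 1.5731
Since 0.2588 ≠ 1.5731, the equation fails at this point, so it cannot hold for all real values of x and y for which both sides are defined.
The correct expansion is sin(x+y) = sin(x)cos(y) + cos(x)sin(y); sine is not additive.

Conclusion: False.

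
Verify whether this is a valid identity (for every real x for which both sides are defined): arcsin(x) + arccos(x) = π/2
Claim: arcsin(x) + arccos(x) = π/2.
Reasoning: Both sides are defined for -1 ≤ x ≤ 1. Let θ = arcsin(x), so sin θ = x and θ ∈ [-π/2, π/2]. Then cos(π/2 - θ) = sin θ = x and π/2 - θ ∈ [0, π], which is exactly the range of arccos, so arccos(x) = π/2 - θ. Adding: arcsin(x) + arccos(x) = θ + (π/2 - θ) = π/2.
So the two sides agree for every real x for which both sides are defined.

Conclusion: Yes, this is an identity.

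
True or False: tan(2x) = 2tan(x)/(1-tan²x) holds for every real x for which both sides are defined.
True.

Claim: tan(2x) = 2tan(x)/(1-tan²x).
Reasoning: tan(2x) = sin(2x)/cos(2x) = 2sin(x)cos(x) / (cos²x - sin²x). Divide numerator and denominator by cos²x: 2tan(x) / (1 - tan²x).
So the two sides agree for every real x for which both sides are defined.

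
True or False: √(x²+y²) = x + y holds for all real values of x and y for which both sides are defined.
False.

Claim: √(x²+y²) = x + y.
Test a specific point where both sides are defined: x = -1, y = 2.
LHS = √(x²+y²) ≈ 2.2361
RHS = x + y ≈ 1.0000
Since 2.2361 ≠ 1.0000, the equation fails at this point, so it cannot hold for all real values of x and y for which both sides are defined.
(x+y)² = x² + 2xy + y², not x² + y², so the square root does not split this way.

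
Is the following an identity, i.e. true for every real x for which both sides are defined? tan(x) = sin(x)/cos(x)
Yes, this is an identity.

Claim: tan(x) = sin(x)/cos(x).
Reasoning: For an angle x whose terminal point on the unit circle is (cos x, sin x), tan(x) is defined as the ratio (second coordinate)/(first coordinate) = sin(x)/cos(x), wherever cos(x) ≠ 0.
So the two sides agree for every real x for which both sides are defined.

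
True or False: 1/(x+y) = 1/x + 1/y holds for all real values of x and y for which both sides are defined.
Claim: 1/(x+y) = 1/x + 1/y.
Test a specific point where both sides are defined: x = -1, y = -1.
LHS = 1/(x+y) ≈ -0.5000
RHS = 1/x + 1/y ≈ -2.0000
Since -0.5000 ≠ -2.0000, the equation fails at this point, so it cannot hold for all real values of x and y for which both sides are defined.
1/x + 1/y = (x+y)/(xy), which is not 1/(x+y).

Conclusion: False.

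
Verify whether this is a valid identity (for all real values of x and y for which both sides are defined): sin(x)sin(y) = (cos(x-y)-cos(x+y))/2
Yes, this is an identity.

Claim: sin(x)sin(y) = (cos(x-y)-cos(x+y))/2.
Reasoning: cos(x-y) = cos(x)cos(y) + sin(x)sin(y) and cos(x+y) = cos(x)cos(y) - sin(x)sin(y). Subtracting, cos(x-y) - cos(x+y) = 2sin(x)sin(y); divide by 2.
So the two sides agree for all real values of x and y for which both sides are defined.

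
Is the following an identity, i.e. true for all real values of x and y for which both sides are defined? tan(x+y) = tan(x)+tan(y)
No, this is NOT an identity.

Claim: tan(x+y) = tan(x)+tan(y).
Test a specific point where both sides are defined: x = 3π/4, y = -π/3.
LHS = tan(x+y) ≈ 3.7321
RHS = tan(x)+tan(y) ≈ -2.7321
Since 3.7321 ≠ -2.7321, the equation fails at this point, so it cannot hold for all real values of x and y for which both sides are defined.
The correct formula is tan(x+y) = (tan(x) + tan(y))/(1 - tan(x)tan(y)).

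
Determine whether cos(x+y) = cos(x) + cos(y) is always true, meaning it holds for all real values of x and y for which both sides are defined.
No, this is NOT an identity.

Claim: cos(x+y) = cos(x) + cos(y).
Test a specific point where both sides are defined: x = π, y = π.
LHS = cos(x+y) ≈ 1.0000
RHS = cos(x) + cos(y) ≈ -2.0000
Since 1.0000 ≠ -2.0000, the equation fails at this point, so it cannot hold for all real values of x and y for which both sides are defined.
The correct expansion is cos(x+y) = cos(x)cos(y) - sin(x)sin(y); cosine is not additive.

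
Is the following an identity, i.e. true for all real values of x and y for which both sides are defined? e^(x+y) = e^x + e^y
Claim: e^(x+y) = e^x + e^y.
Test a specific point where both sides are defined: x = -1, y = -1.
LHS = e^(x+y) ≈ 0.1353
RHS = e^x + e^y ≈ 0.7358
Since 0.1353 ≠ 0.7358, the equation fails at this point, so it cannot hold for all real values of x and y for which both sides are defined.
The correct rule is e^(x+y) = e^x · e^y (a product, not a sum).

Conclusion: No, this is NOT an identity.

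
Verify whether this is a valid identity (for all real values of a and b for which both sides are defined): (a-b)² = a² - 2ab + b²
Claim: (a-b)² = a² - 2ab + b².
Reasoning: Expand: (a-b)² = (a-b)(a-b) = a·a - a·b - b·a + b·b = a² - 2ab + b².
So the two sides agree for all real values of a and b for which both sides are defined.

Conclusion: Yes, this is an identity.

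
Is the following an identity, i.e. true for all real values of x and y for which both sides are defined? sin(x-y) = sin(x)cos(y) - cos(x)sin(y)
Yes, this is an identity.

Claim: sin(x-y) = sin(x)cos(y) - cos(x)sin(y).
Reasoning: Replace y by -y in sin(x+y) = sin(x)cos(y) + cos(x)sin(y) and use cos(-y) = cos(y), sin(-y) = -sin(y): sin(x-y) = sin(x)cos(y) - cos(x)sin(y).
So the two sides agree for all real values of x and y for which both sides are defined.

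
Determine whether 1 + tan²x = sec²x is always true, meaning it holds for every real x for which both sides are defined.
Claim: 1 + tan²x = sec²x.
Reasoning: Start from sin²x + cos²x = 1 and divide every term by cos²x (allowed wherever tan x and sec x are defined): tan²x + 1 = 1/cos²x = sec²x.
So the two sides agree for every real x for which both sides are defined.

Conclusion: Yes, this is an identity.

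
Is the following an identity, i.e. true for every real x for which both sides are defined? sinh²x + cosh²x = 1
Claim: sinh²x + cosh²x = 1.
Test a specific point where both sides are defined: x = 4.
LHS = sinh²x + cosh²x ≈ 1490.4792
RHS = 1 ≈ 1.0000
Since 1490.4792 ≠ 1.0000, the equation fails at this point, so it cannot hold for every real x for which both sides are defined.
The correct hyperbolic identity is cosh²x - sinh²x = 1 (a difference); the sum sinh²x + cosh²x equals cosh(2x).

Conclusion: No, this is NOT an identity.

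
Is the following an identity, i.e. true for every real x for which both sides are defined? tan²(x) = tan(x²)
No, this is NOT an identity.

Claim: tan²(x) = tan(x²).
Test a specific point where both sides are defined: x = π/6.
LHS = tan²(x) ≈ 0.3333
RHS = tan(x²) ≈ 0.2812
Since 0.3333 ≠ 0.2812, the equation fails at this point, so it cannot hold for every real x for which both sides are defined.
tan²(x) means (tan x)², squaring the output; tan(x²) squares the input. These are different functions.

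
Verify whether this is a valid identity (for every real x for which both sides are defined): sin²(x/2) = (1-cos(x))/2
Yes, this is an identity.

Claim: sin²(x/2) = (1-cos(x))/2.
Reasoning: Use cos(2θ) = 1 - 2sin²θ with θ = x/2: cos(x) = 1 - 2sin²(x/2). Solving for sin²(x/2) gives (1 - cos(x))/2.
So the two sides agree for every real x for which both sides are defined.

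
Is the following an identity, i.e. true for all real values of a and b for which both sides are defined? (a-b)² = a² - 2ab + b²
Claim: (a-b)² = a² - 2ab + b².
Reasoning: Expand: (a-b)² = (a-b)(a-b) = a·a - a·b - b·a + b·b = a² - 2ab + b².
So the two sides agree for all real values of a and b for which both sides are defined.

Conclusion: Yes, this is an identity.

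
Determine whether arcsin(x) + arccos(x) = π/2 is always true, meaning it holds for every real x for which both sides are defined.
Claim: arcsin(x) + arccos(x) = π/2.
Reasoning: Both sides are defined for -1 ≤ x ≤ 1. Let θ = arcsin(x), so sin θ = x and θ ∈ [-π/2, π/2]. Then cos(π/2 - θ) = sin θ = x and π/2 - θ ∈ [0, π], which is exactly the range of arccos, so arccos(x) = π/2 - θ. Adding: arcsin(x) + arccos(x) = θ + (π/2 - θ) = π/2.
So the two sides agree for every real x for which both sides are defined.

Conclusion: Yes, this is an identity.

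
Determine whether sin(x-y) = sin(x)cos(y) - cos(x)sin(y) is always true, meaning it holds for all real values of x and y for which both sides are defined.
Yes, this is an identity.

Claim: sin(x-y) = sin(x)cos(y) - cos(x)sin(y).
Reasoning: Replace y by -y in sin(x+y) = sin(x)cos(y) + cos(x)sin(y) and use cos(-y) = cos(y), sin(-y) = -sin(y): sin(x-y) = sin(x)cos(y) - cos(x)sin(y).
So the two sides agree for all real values of x and y for which both sides are defined.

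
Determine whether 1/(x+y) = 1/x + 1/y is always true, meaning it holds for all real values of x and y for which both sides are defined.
No, this is NOT an identity.

Claim: 1/(x+y) = 1/x + 1/y.
Test a specific point where both sides are defined: x = 1, y = 2.
LHS = 1/(x+y) ≈ 0.3333
RHS = 1/x + 1/y ≈ 1.5000
Since 0.3333 ≠ 1.5000, the equation fails at this point, so it cannot hold for all real values of x and y for which both sides are defined.
1/x + 1/y = (x+y)/(xy), which is not 1/(x+y).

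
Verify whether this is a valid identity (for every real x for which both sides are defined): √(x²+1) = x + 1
No, this is NOT an identity.

Claim: √(x²+1) = x + 1.
Test a specific point where both sides are defined: x = -3.
LHS = √(x²+1) ≈ 3.1623
RHS = x + 1 ≈ -2.0000
Since 3.1623 ≠ -2.0000, the equation fails at this point, so it cannot hold for every real x for which both sides are defined.
(x+1)² = x² + 2x + 1 ≠ x² + 1 unless x = 0.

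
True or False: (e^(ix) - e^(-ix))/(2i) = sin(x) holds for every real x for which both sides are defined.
True.

Claim: (e^(ix) - e^(-ix))/(2i) = sin(x).
Reasoning: By Euler's formula e^(ix) = cos(x) + i·sin(x) and e^(-ix) = cos(x) - i·sin(x). Subtracting cancels the cosine terms: e^(ix) - e^(-ix) = 2i·sin(x); divide by 2i.
So the two sides agree for every real x for which both sides are defined.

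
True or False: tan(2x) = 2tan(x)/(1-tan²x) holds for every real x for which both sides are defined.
True.

Claim: tan(2x) = 2tan(x)/(1-tan²x).
Reasoning: tan(2x) = sin(2x)/cos(2x) = 2sin(x)cos(x) / (cos²x - sin²x). Divide numerator and denominator by cos²x: 2tan(x) / (1 - tan²x).
So the two sides agree for every real x for which both sides are defined.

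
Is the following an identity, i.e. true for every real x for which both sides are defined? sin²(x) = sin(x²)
No, this is NOT an identity.

Claim: sin²(x) = sin(x²).
Test a specific point where both sides are defined: x = -π/2.
LHS = sin²(x) ≈ 1.0000
RHS = sin(x²) ≈ 0.6243
Since 1.0000 ≠ 0.6243, the equation fails at this point, so it cannot hold for every real x for which both sides are defined.
sin²(x) means (sin x)², squaring the output; sin(x²) squares the input. These are different functions.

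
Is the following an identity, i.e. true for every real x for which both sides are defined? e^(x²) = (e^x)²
No, this is NOT an identity.

Claim: e^(x²) = (e^x)².
Test a specific point where both sides are defined: x = 1.
LHS = e^(x²) ≈ 2.7183
RHS = (e^x)² ≈ 7.3891
Since 2.7183 ≠ 7.3891, the equation fails at this point, so it cannot hold for every real x for which both sides are defined.
(e^x)² = e^(2x), and 2x ≠ x² in general.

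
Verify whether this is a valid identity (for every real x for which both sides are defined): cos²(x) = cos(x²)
Claim: cos²(x) = cos(x²).
Test a specific point where both sides are defined: x = -π/2.
LHS = cos²(x) ≈ 0.0000
RHS = cos(x²) ≈ -0.7812
Since 0.0000 ≠ -0.7812, the equation fails at this point, so it cannot hold for every real x for which both sides are defined.
cos²(x) means (cos x)², squaring the output; cos(x²) squares the input. These are different functions.

Conclusion: No, this is NOT an identity.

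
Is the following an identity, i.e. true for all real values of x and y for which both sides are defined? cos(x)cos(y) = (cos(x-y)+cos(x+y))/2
Yes, this is an identity.

Claim: cos(x)cos(y) = (cos(x-y)+cos(x+y))/2.
Reasoning: cos(x-y) = cos(x)cos(y) + sin(x)sin(y) and cos(x+y) = cos(x)cos(y) - sin(x)sin(y). Adding, cos(x-y) + cos(x+y) = 2cos(x)cos(y); divide by 2.
So the two sides agree for all real values of x and y for which both sides are defined.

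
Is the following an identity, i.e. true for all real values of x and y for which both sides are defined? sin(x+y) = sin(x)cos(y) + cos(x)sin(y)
Yes, this is an identity.

Claim: sin(x+y) = sin(x)cos(y) + cos(x)sin(y).
Reasoning: By Euler's formula e^(i(x+y)) = e^(ix)·e^(iy) = (cos x + i·sin x)(cos y + i·sin y). The imaginary part of the left side is sin(x+y); the imaginary part of the product is sin(x)cos(y) + cos(x)sin(y).
So the two sides agree for all real values of x and y for which both sides are defined.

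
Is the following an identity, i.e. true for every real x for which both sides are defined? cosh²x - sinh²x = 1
Yes, this is an identity.

Claim: cosh²x - sinh²x = 1.
Reasoning: With cosh(x) = (e^x + e^-x)/2 and sinh(x) = (e^x - e^-x)/2: cosh²x = (e^(2x) + 2 + e^(-2x))/4 and sinh²x = (e^(2x) - 2 + e^(-2x))/4. Subtracting leaves 4/4 = 1.
So the two sides agree for every real x for which both sides are defined.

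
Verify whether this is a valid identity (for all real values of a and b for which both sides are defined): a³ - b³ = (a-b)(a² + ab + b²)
Yes, this is an identity.

Claim: a³ - b³ = (a-b)(a² + ab + b²).
Reasoning: Expand the right side: (a-b)(a² + ab + b²) = a³ + a²b + ab² - a²b - ab² - b³ = a³ - b³ (the middle terms cancel in pairs).
So the two sides agree for all real values of a and b for which both sides are defined.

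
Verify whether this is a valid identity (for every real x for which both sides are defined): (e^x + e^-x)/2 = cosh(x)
Yes, this is an identity.

Claim: (e^x + e^-x)/2 = cosh(x).
Reasoning: This is exactly the definition of the hyperbolic cosine: cosh(x) := (e^x + e^-x)/2.
So the two sides agree for every real x for which both sides are defined.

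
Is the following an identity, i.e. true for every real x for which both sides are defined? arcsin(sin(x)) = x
No, this is NOT an identity.

Claim: arcsin(sin(x)) = x.
Test a specific point where both sides are defined: x = 3π/4.
LHS = arcsin(sin(x)) ≈ 0.7854
RHS = x ≈ 2.3562
Since 0.7854 ≠ 2.3562, the equation fails at this point, so it cannot hold for every real x for which both sides are defined.
arcsin only returns values in [-π/2, π/2], so arcsin(sin(x)) = x holds only for x in that interval, not for all real x.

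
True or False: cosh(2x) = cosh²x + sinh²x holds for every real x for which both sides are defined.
Claim: cosh(2x) = cosh²x + sinh²x.
Reasoning: cosh²x = (e^(2x) + 2 + e^(-2x))/4 and sinh²x = (e^(2x) - 2 + e^(-2x))/4. Adding gives (2e^(2x) + 2e^(-2x))/4 = (e^(2x) + e^(-2x))/2 = cosh(2x).
So the two sides agree for every real x for which both sides are defined.

Conclusion: True.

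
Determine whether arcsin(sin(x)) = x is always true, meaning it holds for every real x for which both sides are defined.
No, this is NOT an identity.

Claim: arcsin(sin(x)) = x.
Test a specific point where both sides are defined: x = π.
LHS = arcsin(sin(x)) ≈ 0.0000
RHS = x ≈ 3.1416
Since 0.0000 ≠ 3.1416, the equation fails at this point, so it cannot hold for every real x for which both sides are defined.
arcsin only returns values in [-π/2, π/2], so arcsin(sin(x)) = x holds only for x in that interval, not for all real x.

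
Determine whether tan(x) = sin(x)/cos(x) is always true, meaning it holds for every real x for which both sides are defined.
Claim: tan(x) = sin(x)/cos(x).
Reasoning: For an angle x whose terminal point on the unit circle is (cos x, sin x), tan(x) is defined as the ratio (second coordinate)/(first coordinate) = sin(x)/cos(x), wherever cos(x) ≠ 0.
So the two sides agree for every real x for which both sides are defined.

Conclusion: Yes, this is an identity.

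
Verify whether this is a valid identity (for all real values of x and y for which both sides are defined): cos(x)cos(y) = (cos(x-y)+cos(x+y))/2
Yes, this is an identity.

Claim: cos(x)cos(y) = (cos(x-y)+cos(x+y))/2.
Reasoning: cos(x-y) = cos(x)cos(y) + sin(x)sin(y) and cos(x+y) = cos(x)cos(y) - sin(x)sin(y). Adding, cos(x-y) + cos(x+y) = 2cos(x)cos(y); divide by 2.
So the two sides agree for all real values of x and y for which both sides are defined.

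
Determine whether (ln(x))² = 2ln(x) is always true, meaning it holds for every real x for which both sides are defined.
Claim: (ln(x))² = 2ln(x).
Test a specific point where both sides are defined: x = 4.
LHS = (ln(x))² ≈ 1.9218
RHS = 2ln(x) ≈ 2.7726
Since 1.9218 ≠ 2.7726, the equation fails at this point, so it cannot hold for every real x for which both sides are defined.
2ln(x) equals ln(x²), which is not the same as (ln x)².

Conclusion: No, this is NOT an identity.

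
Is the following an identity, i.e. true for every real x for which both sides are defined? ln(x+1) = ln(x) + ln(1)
Claim: ln(x+1) = ln(x) + ln(1).
Test a specific point where both sides are defined: x = 3.
LHS = ln(x+1) ≈ 1.3863
RHS = ln(x) + ln(1) ≈ 1.0986
Since 1.3863 ≠ 1.0986, the equation fails at this point, so it cannot hold for every real x for which both sides are defined.
ln(1) = 0, so the right side is just ln(x), which differs from ln(x+1).

Conclusion: No, this is NOT an identity.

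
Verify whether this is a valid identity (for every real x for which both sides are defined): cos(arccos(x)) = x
Claim: cos(arccos(x)) = x.
Reasoning: For -1 ≤ x ≤ 1 (where arccos is defined), arccos(x) is by definition an angle whose cosine equals x. Taking the cosine of that angle returns x. (Note the other order, arccos(cos x) = x, is NOT an identity.)
So the two sides agree for every real x for which both sides are defined.

Conclusion: Yes, this is an identity.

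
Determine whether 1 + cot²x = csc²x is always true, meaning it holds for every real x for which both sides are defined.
Claim: 1 + cot²x = csc²x.
Reasoning: Start from sin²x + cos²x = 1 and divide every term by sin²x (allowed wherever cot x and csc x are defined): 1 + cot²x = 1/sin²x = csc²x.
So the two sides agree for every real x for which both sides are defined.

Conclusion: Yes, this is an identity.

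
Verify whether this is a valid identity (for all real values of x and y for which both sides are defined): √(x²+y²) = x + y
Claim: √(x²+y²) = x + y.
Test a specific point where both sides are defined: x = 3/2, y = 2.
LHS = √(x²+y²) ≈ 2.5000
RHS = x + y ≈ 3.5000
Since 2.5000 ≠ 3.5000, the equation fails at this point, so it cannot hold for all real values of x and y for which both sides are defined.
(x+y)² = x² + 2xy + y², not x² + y², so the square root does not split this way.

Conclusion: No, this is NOT an identity.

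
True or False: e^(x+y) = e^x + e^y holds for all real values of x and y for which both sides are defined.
False.

Claim: e^(x+y) = e^x + e^y.
Test a specific point where both sides are defined: x = 5, y = -1.
LHS = e^(x+y) ≈ 54.5982
RHS = e^x + e^y ≈ 148.7810
Since 54.5982 ≠ 148.7810, the equation fails at this point, so it cannot hold for all real values of x and y for which both sides are defined.
The correct rule is e^(x+y) = e^x · e^y (a product, not a sum).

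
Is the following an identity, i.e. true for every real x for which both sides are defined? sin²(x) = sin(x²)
No, this is NOT an identity.

Claim: sin²(x) = sin(x²).
Test a specific point where both sides are defined: x = -π/6.
LHS = sin²(x) ≈ 0.2500
RHS = sin(x²) ≈ 0.2707
Since 0.2500 ≠ 0.2707, the equation fails at this point, so it cannot hold for every real x for which both sides are defined.
sin²(x) means (sin x)², squaring the output; sin(x²) squares the input. These are different functions.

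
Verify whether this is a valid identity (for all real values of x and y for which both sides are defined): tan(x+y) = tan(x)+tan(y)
No, this is NOT an identity.

Claim: tan(x+y) = tan(x)+tan(y).
Test a specific point where both sides are defined: x = -π/6, y = -π/6.
LHS = tan(x+y) ≈ -1.7321
RHS = tan(x)+tan(y) ≈ -1.1547
Since -1.7321 ≠ -1.1547, the equation fails at this point, so it cannot hold for all real values of x and y for which both sides are defined.
The correct formula is tan(x+y) = (tan(x) + tan(y))/(1 - tan(x)tan(y)).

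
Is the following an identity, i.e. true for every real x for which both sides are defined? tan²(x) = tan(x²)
No, this is NOT an identity.

Claim: tan²(x) = tan(x²).
Test a specific point where both sides are defined: x = -π/4.
LHS = tan²(x) ≈ 1.0000
RHS = tan(x²) ≈ 0.7092
Since 1.0000 ≠ 0.7092, the equation fails at this point, so it cannot hold for every real x for which both sides are defined.
tan²(x) means (tan x)², squaring the output; tan(x²) squares the input. These are different functions.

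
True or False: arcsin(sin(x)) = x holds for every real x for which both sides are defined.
False.

Claim: arcsin(sin(x)) = x.
Test a specific point where both sides are defined: x = 2π/3.
LHS = arcsin(sin(x)) ≈ 1.0472
RHS = x ≈ 2.0944
Since 1.0472 ≠ 2.0944, the equation fails at this point, so it cannot hold for every real x for which both sides are defined.
arcsin only returns values in [-π/2, π/2], so arcsin(sin(x)) = x holds only for x in that interval, not for all real x.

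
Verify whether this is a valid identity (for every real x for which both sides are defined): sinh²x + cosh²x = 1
No, this is NOT an identity.

Claim: sinh²x + cosh²x = 1.
Test a specific point where both sides are defined: x = -3.
LHS = sinh²x + cosh²x ≈ 201.7156
RHS = 1 ≈ 1.0000
Since 201.7156 ≠ 1.0000, the equation fails at this point, so it cannot hold for every real x for which both sides are defined.
The correct hyperbolic identity is cosh²x - sinh²x = 1 (a difference); the sum sinh²x + cosh²x equals cosh(2x).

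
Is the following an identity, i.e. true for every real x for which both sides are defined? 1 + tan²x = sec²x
Claim: 1 + tan²x = sec²x.
Reasoning: Start from sin²x + cos²x = 1 and divide every term by cos²x (allowed wherever tan x and sec x are defined): tan²x + 1 = 1/cos²x = sec²x.
So the two sides agree for every real x for which both sides are defined.

Conclusion: Yes, this is an identity.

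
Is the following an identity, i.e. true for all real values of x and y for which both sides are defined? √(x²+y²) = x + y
No, this is NOT an identity.

Claim: √(x²+y²) = x + y.
Test a specific point where both sides are defined: x = 1, y = 3.
LHS = √(x²+y²) ≈ 3.1623
RHS = x + y ≈ 4.0000
Since 3.1623 ≠ 4.0000, the equation fails at this point, so it cannot hold for all real values of x and y for which both sides are defined.
(x+y)² = x² + 2xy + y², not x² + y², so the square root does not split this way.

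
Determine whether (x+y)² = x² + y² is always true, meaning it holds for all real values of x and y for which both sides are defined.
No, this is NOT an identity.

Claim: (x+y)² = x² + y².
Test a specific point where both sides are defined: x = -1, y = 5.
LHS = (x+y)² ≈ 16.0000
RHS = x² + y² ≈ 26.0000
Since 16.0000 ≠ 26.0000, the equation fails at this point, so it cannot hold for all real values of x and y for which both sides are defined.
The correct expansion is (x+y)² = x² + 2xy + y²; the cross term 2xy is missing.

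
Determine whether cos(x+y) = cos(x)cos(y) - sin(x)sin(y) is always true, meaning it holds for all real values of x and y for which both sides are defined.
Claim: cos(x+y) = cos(x)cos(y) - sin(x)sin(y).
Reasoning: By Euler's formula e^(i(x+y)) = e^(ix)·e^(iy) = (cos x + i·sin x)(cos y + i·sin y). The real part of the left side is cos(x+y); the real part of the product is cos(x)cos(y) - sin(x)sin(y) (since i·i = -1).
So the two sides agree for all real values of x and y for which both sides are defined.

Conclusion: Yes, this is an identity.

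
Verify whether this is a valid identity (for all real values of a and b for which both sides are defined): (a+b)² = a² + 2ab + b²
Claim: (a+b)² = a² + 2ab + b².
Reasoning: Expand: (a+b)² = (a+b)(a+b) = a·a + a·b + b·a + b·b = a² + 2ab + b².
So the two sides agree for all real values of a and b for which both sides are defined.

Conclusion: Yes, this is an identity.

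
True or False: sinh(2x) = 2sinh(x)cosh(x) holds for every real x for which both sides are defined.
Claim: sinh(2x) = 2sinh(x)cosh(x).
Reasoning: 2sinh(x)cosh(x) = 2 · (e^x - e^-x)/2 · (e^x + e^-x)/2 = (e^(2x) - e^(-2x))/2 = sinh(2x).
So the two sides agree for every real x for which both sides are defined.

Conclusion: True.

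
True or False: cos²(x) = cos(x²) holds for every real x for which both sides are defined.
Claim: cos²(x) = cos(x²).
Test a specific point where both sides are defined: x = π/2.
LHS = cos²(x) ≈ 0.0000
RHS = cos(x²) ≈ -0.7812
Since 0.0000 ≠ -0.7812, the equation fails at this point, so it cannot hold for every real x for which both sides are defined.
cos²(x) means (cos x)², squaring the output; cos(x²) squares the input. These are different functions.

Conclusion: False.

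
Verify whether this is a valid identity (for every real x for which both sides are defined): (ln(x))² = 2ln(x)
Claim: (ln(x))² = 2ln(x).
Test a specific point where both sides are defined: x = 3/2.
LHS = (ln(x))² ≈ 0.1644
RHS = 2ln(x) ≈ 0.8109
Since 0.1644 ≠ 0.8109, the equation fails at this point, so it cannot hold for every real x for which both sides are defined.
2ln(x) equals ln(x²), which is not the same as (ln x)².

Conclusion: No, this is NOT an identity.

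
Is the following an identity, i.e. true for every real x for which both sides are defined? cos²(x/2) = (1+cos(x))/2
Claim: cos²(x/2) = (1+cos(x))/2.
Reasoning: Use cos(2θ) = 2cos²θ - 1 with θ = x/2: cos(x) = 2cos²(x/2) - 1. Solving for cos²(x/2) gives (1 + cos(x))/2.
So the two sides agree for every real x for which both sides are defined.

Conclusion: Yes, this is an identity.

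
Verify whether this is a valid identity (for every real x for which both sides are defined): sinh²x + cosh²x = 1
Claim: sinh²x + cosh²x = 1.
Test a specific point where both sides are defined: x = -1.
LHS = sinh²x + cosh²x ≈ 3.7622
RHS = 1 ≈ 1.0000
Since 3.7622 ≠ 1.0000, the equation fails at this point, so it cannot hold for every real x for which both sides are defined.
The correct hyperbolic identity is cosh²x - sinh²x = 1 (a difference); the sum sinh²x + cosh²x equals cosh(2x).

Conclusion: No, this is NOT an identity.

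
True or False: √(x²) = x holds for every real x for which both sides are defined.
False.

Claim: √(x²) = x.
Test a specific point where both sides are defined: x = -3.
LHS = √(x²) ≈ 3.0000
RHS = x ≈ -3.0000
Since 3.0000 ≠ -3.0000, the equation fails at this point, so it cannot hold for every real x for which both sides are defined.
√(x²) = |x|, which differs from x whenever x < 0 (both sides are defined for every real x).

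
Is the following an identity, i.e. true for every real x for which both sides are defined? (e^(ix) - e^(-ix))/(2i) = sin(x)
Claim: (e^(ix) - e^(-ix))/(2i) = sin(x).
Reasoning: By Euler's formula e^(ix) = cos(x) + i·sin(x) and e^(-ix) = cos(x) - i·sin(x). Subtracting cancels the cosine terms: e^(ix) - e^(-ix) = 2i·sin(x); divide by 2i.
So the two sides agree for every real x for which both sides are defined.

Conclusion: Yes, this is an identity.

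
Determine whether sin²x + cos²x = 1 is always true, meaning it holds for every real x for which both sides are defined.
Claim: sin²x + cos²x = 1.
Reasoning: The point (cos x, sin x) lies on the unit circle X² + Y² = 1, so cos²x + sin²x = 1 for every real x.
So the two sides agree for every real x for which both sides are defined.

Conclusion: Yes, this is an identity.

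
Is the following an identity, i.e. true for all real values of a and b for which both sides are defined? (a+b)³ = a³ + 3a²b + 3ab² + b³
Claim: (a+b)³ = a³ + 3a²b + 3ab² + b³.
Reasoning: (a+b)³ = (a+b)(a+b)² = (a+b)(a² + 2ab + b²) = a³ + 2a²b + ab² + a²b + 2ab² + b³ = a³ + 3a²b + 3ab² + b³.
So the two sides agree for all real values of a and b for which both sides are defined.

Conclusion: Yes, this is an identity.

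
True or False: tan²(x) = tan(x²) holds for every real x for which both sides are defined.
Claim: tan²(x) = tan(x²).
Test a specific point where both sides are defined: x = -π/4.
LHS = tan²(x) ≈ 1.0000
RHS = tan(x²) ≈ 0.7092
Since 1.0000 ≠ 0.7092, the equation fails at this point, so it cannot hold for every real x for which both sides are defined.
tan²(x) means (tan x)², squaring the output; tan(x²) squares the input. These are different functions.

Conclusion: False.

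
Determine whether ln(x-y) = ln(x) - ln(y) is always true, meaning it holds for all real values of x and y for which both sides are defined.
Claim: ln(x-y) = ln(x) - ln(y).
Test a specific point where both sides are defined: x = 5, y = 2.
LHS = ln(x-y) ≈ 1.0986
RHS = ln(x) - ln(y) ≈ 0.9163
Since 1.0986 ≠ 0.9163, the equation fails at this point, so it cannot hold for all real values of x and y for which both sides are defined.
ln(x) - ln(y) = ln(x/y), not ln(x-y).

Conclusion: No, this is NOT an identity.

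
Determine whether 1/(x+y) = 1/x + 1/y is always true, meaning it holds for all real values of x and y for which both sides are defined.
Claim: 1/(x+y) = 1/x + 1/y.
Test a specific point where both sides are defined: x = 5, y = 5.
LHS = 1/(x+y) ≈ 0.1000
RHS = 1/x + 1/y ≈ 0.4000
Since 0.1000 ≠ 0.4000, the equation fails at this point, so it cannot hold for all real values of x and y for which both sides are defined.
1/x + 1/y = (x+y)/(xy), which is not 1/(x+y).

Conclusion: No, this is NOT an identity.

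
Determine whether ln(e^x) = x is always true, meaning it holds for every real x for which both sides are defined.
Yes, this is an identity.

Claim: ln(e^x) = x.
Reasoning: ln is the inverse of the exponential: ln(e^x) asks for the exponent p with e^p = e^x, and since e^p is one-to-one that exponent is p = x.
So the two sides agree for every real x for which both sides are defined.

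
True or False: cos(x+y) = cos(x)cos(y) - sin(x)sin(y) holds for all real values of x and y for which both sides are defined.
True.

Claim: cos(x+y) = cos(x)cos(y) - sin(x)sin(y).
Reasoning: By Euler's formula e^(i(x+y)) = e^(ix)·e^(iy) = (cos x + i·sin x)(cos y + i·sin y). The real part of the left side is cos(x+y); the real part of the product is cos(x)cos(y) - sin(x)sin(y) (since i·i = -1).
So the two sides agree for all real values of x and y for which both sides are defined.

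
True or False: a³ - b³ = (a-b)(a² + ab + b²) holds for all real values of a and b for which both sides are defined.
Claim: a³ - b³ = (a-b)(a² + ab + b²).
Reasoning: Expand the right side: (a-b)(a² + ab + b²) = a³ + a²b + ab² - a²b - ab² - b³ = a³ - b³ (the middle terms cancel in pairs).
So the two sides agree for all real values of a and b for which both sides are defined.

Conclusion: True.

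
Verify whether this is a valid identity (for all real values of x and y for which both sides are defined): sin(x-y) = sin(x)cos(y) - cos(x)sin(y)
Claim: sin(x-y) = sin(x)cos(y) - cos(x)sin(y).
Reasoning: Replace y by -y in sin(x+y) = sin(x)cos(y) + cos(x)sin(y) and use cos(-y) = cos(y), sin(-y) = -sin(y): sin(x-y) = sin(x)cos(y) - cos(x)sin(y).
So the two sides agree for all real values of x and y for which both sides are defined.

Conclusion: Yes, this is an identity.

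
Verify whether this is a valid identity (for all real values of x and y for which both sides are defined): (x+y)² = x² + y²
Claim: (x+y)² = x² + y².
Test a specific point where both sides are defined: x = 2, y = 3/2.
LHS = (x+y)² ≈ 12.2500
RHS = x² + y² ≈ 6.2500
Since 12.2500 ≠ 6.2500, the equation fails at this point, so it cannot hold for all real values of x and y for which both sides are defined.
The correct expansion is (x+y)² = x² + 2xy + y²; the cross term 2xy is missing.

Conclusion: No, this is NOT an identity.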